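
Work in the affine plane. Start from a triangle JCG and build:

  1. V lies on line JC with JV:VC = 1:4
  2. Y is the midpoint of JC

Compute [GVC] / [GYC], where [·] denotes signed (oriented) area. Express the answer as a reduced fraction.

Set J = (0, 0), C = (1, 0), G = (0, 1); any affine frame gives the same invariant.
1. V lies on line JC with JV:VC = 1:4 ⇒ V = (1/5, 0)
2. Y is the midpoint of JC ⇒ Y = (1/2, 0)
2·[GVC] = 4/5, 2·[GYC] = 1/2
[GVC]:[GYC] = 4/5:1/2 = 8/5

[GVC]:[GYC] = 8/5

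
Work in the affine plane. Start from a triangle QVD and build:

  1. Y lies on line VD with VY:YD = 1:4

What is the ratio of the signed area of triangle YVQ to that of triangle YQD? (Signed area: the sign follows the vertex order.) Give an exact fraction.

[YVQ]:[YQD] = 1/4

Choose coordinates Q = (0, 0), V = (1, 0), D = (0, 1).
1. Y lies on line VD with VY:YD = 1:4 ⇒ Y = (4/5, 1/5)
2·[YVQ] = -1/5, 2·[YQD] = -4/5
[YVQ]:[YQD] = -1/5:-4/5 = 1/4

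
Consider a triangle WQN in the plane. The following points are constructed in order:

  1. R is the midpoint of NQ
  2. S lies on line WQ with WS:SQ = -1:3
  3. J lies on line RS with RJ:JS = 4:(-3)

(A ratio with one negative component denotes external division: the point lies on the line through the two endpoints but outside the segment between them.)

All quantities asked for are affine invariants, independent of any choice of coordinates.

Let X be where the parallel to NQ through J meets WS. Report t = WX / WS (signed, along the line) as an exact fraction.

t = 10

Choose coordinates W = (0, 0), Q = (1, 0), N = (0, 1).
1. R is the midpoint of NQ ⇒ R = (1/2, 1/2)
2. S lies on line WQ with WS:SQ = -1:3 ⇒ S = (-1/2, 0)
3. J lies on line RS with RJ:JS = 4:(-3) ⇒ J = (-7/2, -3/2)
through J parallel to NQ: direction (1, -1); meets WS at X = (-5, 0)
X = W + t·(S−W) with t = 10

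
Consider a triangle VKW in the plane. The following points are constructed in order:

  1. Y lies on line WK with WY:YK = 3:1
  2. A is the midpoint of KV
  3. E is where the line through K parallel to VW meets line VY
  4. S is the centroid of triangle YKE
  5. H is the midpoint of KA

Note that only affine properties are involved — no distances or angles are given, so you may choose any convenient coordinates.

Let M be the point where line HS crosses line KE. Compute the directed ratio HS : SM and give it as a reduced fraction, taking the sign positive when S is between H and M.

Work in coordinates with V = (0, 0), K = (1, 0), W = (0, 1).
1. Y lies on line WK with WY:YK = 3:1 ⇒ Y = (3/4, 1/4)
2. A is the midpoint of KV ⇒ A = (1/2, 0)
3. E is where the line through K parallel to VW meets line VY ⇒ E = (1, 1/3)
4. S is the centroid of triangle YKE ⇒ S = (11/12, 7/36)
5. H is the midpoint of KA ⇒ H = (3/4, 0)
line HS meets KE at M = (1, 7/24)
S = H + t·(M−H) with t = 2/3, so HS:SM = 2/3:1/3

HS:SM = 2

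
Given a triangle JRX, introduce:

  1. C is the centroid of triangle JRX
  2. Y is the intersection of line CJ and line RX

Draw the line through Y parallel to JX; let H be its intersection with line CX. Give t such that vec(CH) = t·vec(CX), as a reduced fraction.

t = -1/2

Choose coordinates J = (0, 0), R = (1, 0), X = (0, 1).
1. C is the centroid of triangle JRX ⇒ C = (1/3, 1/3)
2. Y is the intersection of line CJ and line RX ⇒ Y = (1/2, 1/2)
through Y parallel to JX: direction (0, 1); meets CX at H = (1/2, 0)
H = C + t·(X−C) with t = -1/2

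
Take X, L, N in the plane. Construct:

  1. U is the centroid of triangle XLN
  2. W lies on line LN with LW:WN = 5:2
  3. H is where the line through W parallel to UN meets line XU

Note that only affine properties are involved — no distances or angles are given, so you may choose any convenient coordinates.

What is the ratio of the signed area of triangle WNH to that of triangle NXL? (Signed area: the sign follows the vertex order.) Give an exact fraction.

[WNH]:[NXL] = 2/49

Assign X = (0, 0), L = (1, 0), N = (0, 1) — the answer is frame-independent, so this choice is without loss of generality.
1. U is the centroid of triangle XLN ⇒ U = (1/3, 1/3)
2. W lies on line LN with LW:WN = 5:2 ⇒ W = (2/7, 5/7)
3. H is where the line through W parallel to UN meets line XU ⇒ H = (3/7, 3/7)
2·[WNH] = 2/49, 2·[NXL] = 1
[WNH]:[NXL] = 2/49:1 = 2/49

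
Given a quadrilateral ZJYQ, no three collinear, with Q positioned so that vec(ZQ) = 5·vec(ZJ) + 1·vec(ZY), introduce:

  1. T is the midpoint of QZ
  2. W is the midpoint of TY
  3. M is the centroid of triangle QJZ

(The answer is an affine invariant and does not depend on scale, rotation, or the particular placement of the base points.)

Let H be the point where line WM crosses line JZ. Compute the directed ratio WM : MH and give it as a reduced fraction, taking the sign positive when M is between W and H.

Assign Z = (0, 0), J = (1, 0), Y = (0, 1), Q = (5, 1) — the answer is frame-independent, so this choice is without loss of generality.
1. T is the midpoint of QZ ⇒ T = (5/2, 1/2)
2. W is the midpoint of TY ⇒ W = (5/4, 3/4)
3. M is the centroid of triangle QJZ ⇒ M = (2, 1/3)
line WM meets JZ at H = (13/5, 0)
M = W + t·(H−W) with t = 5/9, so WM:MH = 5/9:4/9

WM:MH = 5/4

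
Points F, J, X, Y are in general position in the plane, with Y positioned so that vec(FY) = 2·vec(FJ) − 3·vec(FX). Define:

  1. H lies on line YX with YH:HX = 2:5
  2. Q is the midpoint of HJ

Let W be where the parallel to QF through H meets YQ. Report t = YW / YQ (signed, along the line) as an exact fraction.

t = 12/25

Choose coordinates F = (0, 0), J = (1, 0), X = (0, 1), Y = (2, -3).
1. H lies on line YX with YH:HX = 2:5 ⇒ H = (10/7, -13/7)
2. Q is the midpoint of HJ ⇒ Q = (17/14, -13/14)
through H parallel to QF: direction (-17/14, 13/14); meets YQ at W = (284/175, -351/175)
W = Y + t·(Q−Y) with t = 12/25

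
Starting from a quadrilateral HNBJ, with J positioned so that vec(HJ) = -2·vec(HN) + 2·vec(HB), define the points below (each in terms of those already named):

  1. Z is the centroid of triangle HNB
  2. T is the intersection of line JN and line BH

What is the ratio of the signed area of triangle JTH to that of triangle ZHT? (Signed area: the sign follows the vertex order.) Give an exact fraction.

Choose coordinates H = (0, 0), N = (1, 0), B = (0, 1), J = (-2, 2).
1. Z is the centroid of triangle HNB ⇒ Z = (1/3, 1/3)
2. T is the intersection of line JN and line BH ⇒ T = (0, 2/3)
2·[JTH] = -4/3, 2·[ZHT] = -2/9
[JTH]:[ZHT] = -4/3:-2/9 = 6

[JTH]:[ZHT] = 6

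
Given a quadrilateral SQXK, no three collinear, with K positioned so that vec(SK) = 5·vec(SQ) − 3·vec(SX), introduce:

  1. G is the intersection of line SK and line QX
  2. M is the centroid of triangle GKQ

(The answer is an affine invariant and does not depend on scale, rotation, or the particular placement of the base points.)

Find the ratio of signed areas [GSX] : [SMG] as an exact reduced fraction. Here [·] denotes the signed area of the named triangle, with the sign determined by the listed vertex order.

Work in coordinates with S = (0, 0), Q = (1, 0), X = (0, 1), K = (5, -3).
1. G is the intersection of line SK and line QX ⇒ G = (5/2, -3/2)
2. M is the centroid of triangle GKQ ⇒ M = (17/6, -3/2)
2·[GSX] = -5/2, 2·[SMG] = -1/2
[GSX]:[SMG] = -5/2:-1/2 = 5

[GSX]:[SMG] = 5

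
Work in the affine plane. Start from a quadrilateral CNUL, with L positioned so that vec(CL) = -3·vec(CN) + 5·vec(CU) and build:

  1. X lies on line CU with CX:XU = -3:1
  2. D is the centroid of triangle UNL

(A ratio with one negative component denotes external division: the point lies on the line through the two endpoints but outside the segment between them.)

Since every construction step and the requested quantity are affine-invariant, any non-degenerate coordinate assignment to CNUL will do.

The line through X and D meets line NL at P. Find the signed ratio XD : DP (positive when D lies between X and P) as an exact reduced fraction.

Choose coordinates C = (0, 0), N = (1, 0), U = (0, 1), L = (-3, 5).
1. X lies on line CU with CX:XU = -3:1 ⇒ X = (0, 3/2)
2. D is the centroid of triangle UNL ⇒ D = (-2/3, 2)
line XD meets NL at P = (-1/2, 15/8)
D = X + t·(P−X) with t = 4/3, so XD:DP = 4/3:-1/3

XD:DP = -4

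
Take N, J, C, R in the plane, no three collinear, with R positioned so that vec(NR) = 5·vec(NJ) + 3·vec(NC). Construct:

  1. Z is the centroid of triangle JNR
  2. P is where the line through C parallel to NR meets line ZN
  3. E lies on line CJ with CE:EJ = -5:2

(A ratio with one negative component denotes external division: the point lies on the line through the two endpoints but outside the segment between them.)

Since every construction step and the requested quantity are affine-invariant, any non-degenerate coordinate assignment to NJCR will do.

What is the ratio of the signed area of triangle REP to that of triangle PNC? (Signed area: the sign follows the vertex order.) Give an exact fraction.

[REP]:[PNC] = -17/6

Work in coordinates with N = (0, 0), J = (1, 0), C = (0, 1), R = (5, 3).
1. Z is the centroid of triangle JNR ⇒ Z = (2, 1)
2. P is where the line through C parallel to NR meets line ZN ⇒ P = (-10, -5)
3. E lies on line CJ with CE:EJ = -5:2 ⇒ E = (5/3, -2/3)
2·[REP] = -85/3, 2·[PNC] = 10
[REP]:[PNC] = -85/3:10 = -17/6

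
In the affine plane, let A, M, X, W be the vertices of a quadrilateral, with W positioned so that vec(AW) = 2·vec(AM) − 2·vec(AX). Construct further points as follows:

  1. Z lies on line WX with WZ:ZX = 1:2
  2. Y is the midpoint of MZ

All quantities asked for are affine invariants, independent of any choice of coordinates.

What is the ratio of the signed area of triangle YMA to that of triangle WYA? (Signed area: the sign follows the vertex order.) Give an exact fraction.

[YMA]:[WYA] = 3/8

Choose coordinates A = (0, 0), M = (1, 0), X = (0, 1), W = (2, -2).
1. Z lies on line WX with WZ:ZX = 1:2 ⇒ Z = (4/3, -1)
2. Y is the midpoint of MZ ⇒ Y = (7/6, -1/2)
2·[YMA] = 1/2, 2·[WYA] = 4/3
[YMA]:[WYA] = 1/2:4/3 = 3/8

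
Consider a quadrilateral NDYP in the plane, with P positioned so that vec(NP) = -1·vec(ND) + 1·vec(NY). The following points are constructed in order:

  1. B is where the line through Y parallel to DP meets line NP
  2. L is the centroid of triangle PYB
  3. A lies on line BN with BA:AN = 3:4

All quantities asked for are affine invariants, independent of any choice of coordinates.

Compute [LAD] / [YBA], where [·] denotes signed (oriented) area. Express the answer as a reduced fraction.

[LAD]:[YBA] = 2/3

Set N = (0, 0), D = (1, 0), Y = (0, 1), P = (-1, 1); any affine frame gives the same invariant.
1. B is where the line through Y parallel to DP meets line NP ⇒ B = (-2, 2)
2. L is the centroid of triangle PYB ⇒ L = (-1, 4/3)
3. A lies on line BN with BA:AN = 3:4 ⇒ A = (-8/7, 8/7)
2·[LAD] = 4/7, 2·[YBA] = 6/7
[LAD]:[YBA] = 4/7:6/7 = 2/3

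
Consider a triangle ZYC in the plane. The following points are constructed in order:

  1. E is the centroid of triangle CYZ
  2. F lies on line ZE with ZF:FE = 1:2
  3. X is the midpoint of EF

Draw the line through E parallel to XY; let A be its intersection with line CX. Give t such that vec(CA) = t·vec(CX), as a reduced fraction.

t = 4/5

Choose coordinates Z = (0, 0), Y = (1, 0), C = (0, 1).
1. E is the centroid of triangle CYZ ⇒ E = (1/3, 1/3)
2. F lies on line ZE with ZF:FE = 1:2 ⇒ F = (1/9, 1/9)
3. X is the midpoint of EF ⇒ X = (2/9, 2/9)
through E parallel to XY: direction (7/9, -2/9); meets CX at A = (8/45, 17/45)
A = C + t·(X−C) with t = 4/5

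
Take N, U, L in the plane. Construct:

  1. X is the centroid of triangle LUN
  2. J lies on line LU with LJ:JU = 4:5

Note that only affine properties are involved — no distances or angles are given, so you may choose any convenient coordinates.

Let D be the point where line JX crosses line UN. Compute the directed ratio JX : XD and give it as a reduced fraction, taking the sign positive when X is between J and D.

JX:XD = 2/3

Assign N = (0, 0), U = (1, 0), L = (0, 1) — the answer is frame-independent, so this choice is without loss of generality.
1. X is the centroid of triangle LUN ⇒ X = (1/3, 1/3)
2. J lies on line LU with LJ:JU = 4:5 ⇒ J = (4/9, 5/9)
line JX meets UN at D = (1/6, 0)
X = J + t·(D−J) with t = 2/5, so JX:XD = 2/5:3/5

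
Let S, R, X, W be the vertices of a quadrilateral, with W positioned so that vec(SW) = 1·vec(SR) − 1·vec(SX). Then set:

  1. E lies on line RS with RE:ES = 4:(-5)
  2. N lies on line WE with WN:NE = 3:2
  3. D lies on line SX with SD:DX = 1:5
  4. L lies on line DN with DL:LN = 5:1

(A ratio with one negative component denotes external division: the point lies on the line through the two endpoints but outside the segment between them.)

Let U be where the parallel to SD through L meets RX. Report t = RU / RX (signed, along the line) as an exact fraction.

t = -11/6

Set S = (0, 0), R = (1, 0), X = (0, 1), W = (1, -1); any affine frame gives the same invariant.
1. E lies on line RS with RE:ES = 4:(-5) ⇒ E = (5, 0)
2. N lies on line WE with WN:NE = 3:2 ⇒ N = (17/5, -2/5)
3. D lies on line SX with SD:DX = 1:5 ⇒ D = (0, 1/6)
4. L lies on line DN with DL:LN = 5:1 ⇒ L = (17/6, -11/36)
through L parallel to SD: direction (0, 1/6); meets RX at U = (17/6, -11/6)
U = R + t·(X−R) with t = -11/6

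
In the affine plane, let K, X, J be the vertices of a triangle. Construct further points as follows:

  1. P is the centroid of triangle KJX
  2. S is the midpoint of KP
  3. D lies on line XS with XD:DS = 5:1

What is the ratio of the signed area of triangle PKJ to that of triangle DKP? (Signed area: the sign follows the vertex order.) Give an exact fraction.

Assign K = (0, 0), X = (1, 0), J = (0, 1) — the answer is frame-independent, so this choice is without loss of generality.
1. P is the centroid of triangle KJX ⇒ P = (1/3, 1/3)
2. S is the midpoint of KP ⇒ S = (1/6, 1/6)
3. D lies on line XS with XD:DS = 5:1 ⇒ D = (11/36, 5/36)
2·[PKJ] = -1/3, 2·[DKP] = -1/18
[PKJ]:[DKP] = -1/3:-1/18 = 6

[PKJ]:[DKP] = 6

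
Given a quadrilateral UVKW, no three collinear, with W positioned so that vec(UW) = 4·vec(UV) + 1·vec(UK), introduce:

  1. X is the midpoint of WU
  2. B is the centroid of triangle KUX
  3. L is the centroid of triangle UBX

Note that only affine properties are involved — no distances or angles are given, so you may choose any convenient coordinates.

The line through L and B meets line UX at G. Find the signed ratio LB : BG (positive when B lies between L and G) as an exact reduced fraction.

Assign U = (0, 0), V = (1, 0), K = (0, 1), W = (4, 1) — the answer is frame-independent, so this choice is without loss of generality.
1. X is the midpoint of WU ⇒ X = (2, 1/2)
2. B is the centroid of triangle KUX ⇒ B = (2/3, 1/2)
3. L is the centroid of triangle UBX ⇒ L = (8/9, 1/3)
line LB meets UX at G = (1, 1/4)
B = L + t·(G−L) with t = -2, so LB:BG = -2:3

LB:BG = -2/3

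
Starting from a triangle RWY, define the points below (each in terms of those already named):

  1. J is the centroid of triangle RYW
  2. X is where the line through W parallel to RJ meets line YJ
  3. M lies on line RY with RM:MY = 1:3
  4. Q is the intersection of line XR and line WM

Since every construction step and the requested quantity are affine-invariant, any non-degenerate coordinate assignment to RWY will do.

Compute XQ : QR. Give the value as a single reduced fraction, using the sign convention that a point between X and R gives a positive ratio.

Assign R = (0, 0), W = (1, 0), Y = (0, 1) — the answer is frame-independent, so this choice is without loss of generality.
1. J is the centroid of triangle RYW ⇒ J = (1/3, 1/3)
2. X is where the line through W parallel to RJ meets line YJ ⇒ X = (2/3, -1/3)
3. M lies on line RY with RM:MY = 1:3 ⇒ M = (0, 1/4)
4. Q is the intersection of line XR and line WM ⇒ Q = (-1, 1/2)
Q = X + t·(R−X) with t = 5/2, so XQ:QR = t:(1−t) = 5/2:-3/2

XQ:QR = -5/3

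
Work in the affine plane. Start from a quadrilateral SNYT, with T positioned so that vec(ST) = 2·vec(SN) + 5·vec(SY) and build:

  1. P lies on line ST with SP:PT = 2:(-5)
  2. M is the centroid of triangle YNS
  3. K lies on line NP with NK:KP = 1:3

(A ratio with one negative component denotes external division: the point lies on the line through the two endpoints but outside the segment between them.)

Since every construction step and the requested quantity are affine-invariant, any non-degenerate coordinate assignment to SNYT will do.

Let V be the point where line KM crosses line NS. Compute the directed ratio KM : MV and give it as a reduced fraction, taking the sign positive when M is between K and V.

KM:MV = -7/2

Set S = (0, 0), N = (1, 0), Y = (0, 1), T = (2, 5); any affine frame gives the same invariant.
1. P lies on line ST with SP:PT = 2:(-5) ⇒ P = (-4/3, -10/3)
2. M is the centroid of triangle YNS ⇒ M = (1/3, 1/3)
3. K lies on line NP with NK:KP = 1:3 ⇒ K = (5/12, -5/6)
line KM meets NS at V = (5/14, 0)
M = K + t·(V−K) with t = 7/5, so KM:MV = 7/5:-2/5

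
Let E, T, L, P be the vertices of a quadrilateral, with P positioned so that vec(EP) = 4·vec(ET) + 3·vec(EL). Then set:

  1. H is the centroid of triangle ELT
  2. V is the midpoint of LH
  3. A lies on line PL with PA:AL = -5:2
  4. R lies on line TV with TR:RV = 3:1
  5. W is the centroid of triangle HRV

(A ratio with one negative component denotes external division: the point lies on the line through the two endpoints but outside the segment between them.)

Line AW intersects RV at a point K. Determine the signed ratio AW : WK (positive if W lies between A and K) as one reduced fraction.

AW:WK = 48

Work in coordinates with E = (0, 0), T = (1, 0), L = (0, 1), P = (4, 3).
1. H is the centroid of triangle ELT ⇒ H = (1/3, 1/3)
2. V is the midpoint of LH ⇒ V = (1/6, 2/3)
3. A lies on line PL with PA:AL = -5:2 ⇒ A = (-8/3, -1/3)
4. R lies on line TV with TR:RV = 3:1 ⇒ R = (3/8, 1/2)
5. W is the centroid of triangle HRV ⇒ W = (7/24, 1/2)
line AW meets RV at K = (407/1152, 149/288)
W = A + t·(K−A) with t = 48/49, so AW:WK = 48/49:1/49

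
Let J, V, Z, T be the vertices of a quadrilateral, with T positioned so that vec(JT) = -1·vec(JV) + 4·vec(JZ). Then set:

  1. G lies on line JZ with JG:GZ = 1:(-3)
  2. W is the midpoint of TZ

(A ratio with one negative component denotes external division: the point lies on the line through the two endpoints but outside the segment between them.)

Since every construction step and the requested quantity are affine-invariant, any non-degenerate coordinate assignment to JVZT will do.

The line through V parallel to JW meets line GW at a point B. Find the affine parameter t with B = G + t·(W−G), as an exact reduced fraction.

Set J = (0, 0), V = (1, 0), Z = (0, 1), T = (-1, 4); any affine frame gives the same invariant.
1. G lies on line JZ with JG:GZ = 1:(-3) ⇒ G = (0, -1/2)
2. W is the midpoint of TZ ⇒ W = (-1/2, 5/2)
through V parallel to JW: direction (-1/2, 5/2); meets GW at B = (-11/2, 65/2)
B = G + t·(W−G) with t = 11

t = 11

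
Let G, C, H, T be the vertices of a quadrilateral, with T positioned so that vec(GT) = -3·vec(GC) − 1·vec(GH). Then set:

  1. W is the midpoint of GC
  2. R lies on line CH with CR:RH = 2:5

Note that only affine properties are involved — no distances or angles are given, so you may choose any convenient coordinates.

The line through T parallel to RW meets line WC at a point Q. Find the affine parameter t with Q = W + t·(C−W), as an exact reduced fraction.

Work in coordinates with G = (0, 0), C = (1, 0), H = (0, 1), T = (-3, -1).
1. W is the midpoint of GC ⇒ W = (1/2, 0)
2. R lies on line CH with CR:RH = 2:5 ⇒ R = (5/7, 2/7)
through T parallel to RW: direction (-3/14, -2/7); meets WC at Q = (-9/4, 0)
Q = W + t·(C−W) with t = -11/2

t = -11/2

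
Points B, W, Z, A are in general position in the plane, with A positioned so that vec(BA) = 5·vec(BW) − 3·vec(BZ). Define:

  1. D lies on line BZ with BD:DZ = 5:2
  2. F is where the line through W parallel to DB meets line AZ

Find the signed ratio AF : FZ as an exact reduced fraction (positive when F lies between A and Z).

AF:FZ = 4

Work in coordinates with B = (0, 0), W = (1, 0), Z = (0, 1), A = (5, -3).
1. D lies on line BZ with BD:DZ = 5:2 ⇒ D = (0, 5/7)
2. F is where the line through W parallel to DB meets line AZ ⇒ F = (1, 1/5)
F = A + t·(Z−A) with t = 4/5, so AF:FZ = t:(1−t) = 4/5:1/5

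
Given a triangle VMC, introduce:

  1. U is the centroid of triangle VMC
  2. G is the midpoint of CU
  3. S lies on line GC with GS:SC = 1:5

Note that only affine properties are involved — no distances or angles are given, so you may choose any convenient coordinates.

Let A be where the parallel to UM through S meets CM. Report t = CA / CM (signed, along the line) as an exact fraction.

t = 5/12

Set V = (0, 0), M = (1, 0), C = (0, 1); any affine frame gives the same invariant.
1. U is the centroid of triangle VMC ⇒ U = (1/3, 1/3)
2. G is the midpoint of CU ⇒ G = (1/6, 2/3)
3. S lies on line GC with GS:SC = 1:5 ⇒ S = (5/36, 13/18)
through S parallel to UM: direction (2/3, -1/3); meets CM at A = (5/12, 7/12)
A = C + t·(M−C) with t = 5/12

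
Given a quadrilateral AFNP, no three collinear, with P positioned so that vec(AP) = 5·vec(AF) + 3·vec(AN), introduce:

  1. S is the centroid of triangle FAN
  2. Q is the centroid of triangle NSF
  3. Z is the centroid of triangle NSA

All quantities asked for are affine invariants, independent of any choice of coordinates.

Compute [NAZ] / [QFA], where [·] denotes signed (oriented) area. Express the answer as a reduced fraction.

[NAZ]:[QFA] = -1/4

Work in coordinates with A = (0, 0), F = (1, 0), N = (0, 1), P = (5, 3).
1. S is the centroid of triangle FAN ⇒ S = (1/3, 1/3)
2. Q is the centroid of triangle NSF ⇒ Q = (4/9, 4/9)
3. Z is the centroid of triangle NSA ⇒ Z = (1/9, 4/9)
2·[NAZ] = 1/9, 2·[QFA] = -4/9
[NAZ]:[QFA] = 1/9:-4/9 = -1/4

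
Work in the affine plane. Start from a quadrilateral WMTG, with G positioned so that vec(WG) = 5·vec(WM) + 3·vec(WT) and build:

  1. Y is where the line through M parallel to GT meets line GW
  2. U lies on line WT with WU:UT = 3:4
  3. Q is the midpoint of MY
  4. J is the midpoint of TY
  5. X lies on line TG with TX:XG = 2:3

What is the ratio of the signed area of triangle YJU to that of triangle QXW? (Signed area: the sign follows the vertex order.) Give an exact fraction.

Set W = (0, 0), M = (1, 0), T = (0, 1), G = (5, 3); any affine frame gives the same invariant.
1. Y is where the line through M parallel to GT meets line GW ⇒ Y = (-2, -6/5)
2. U lies on line WT with WU:UT = 3:4 ⇒ U = (0, 3/7)
3. Q is the midpoint of MY ⇒ Q = (-1/2, -3/5)
4. J is the midpoint of TY ⇒ J = (-1, -1/10)
5. X lies on line TG with TX:XG = 2:3 ⇒ X = (2, 9/5)
2·[YJU] = -4/7, 2·[QXW] = 3/10
[YJU]:[QXW] = -4/7:3/10 = -40/21

[YJU]:[QXW] = -40/21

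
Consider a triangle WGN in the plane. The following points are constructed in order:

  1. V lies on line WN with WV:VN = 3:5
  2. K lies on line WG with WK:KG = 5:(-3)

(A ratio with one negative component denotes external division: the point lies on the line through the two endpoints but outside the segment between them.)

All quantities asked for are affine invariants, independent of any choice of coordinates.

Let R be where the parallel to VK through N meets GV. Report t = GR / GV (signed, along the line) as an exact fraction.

Choose coordinates W = (0, 0), G = (1, 0), N = (0, 1).
1. V lies on line WN with WV:VN = 3:5 ⇒ V = (0, 3/8)
2. K lies on line WG with WK:KG = 5:(-3) ⇒ K = (5/2, 0)
through N parallel to VK: direction (5/2, -3/8); meets GV at R = (-25/9, 17/12)
R = G + t·(V−G) with t = 34/9

t = 34/9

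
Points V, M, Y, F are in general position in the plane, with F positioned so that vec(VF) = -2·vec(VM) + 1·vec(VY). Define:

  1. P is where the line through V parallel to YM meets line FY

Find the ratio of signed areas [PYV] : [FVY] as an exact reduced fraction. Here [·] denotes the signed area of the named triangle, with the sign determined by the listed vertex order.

Set V = (0, 0), M = (1, 0), Y = (0, 1), F = (-2, 1); any affine frame gives the same invariant.
1. P is where the line through V parallel to YM meets line FY ⇒ P = (-1, 1)
2·[PYV] = -1, 2·[FVY] = 2
[PYV]:[FVY] = -1:2 = -1/2

[PYV]:[FVY] = -1/2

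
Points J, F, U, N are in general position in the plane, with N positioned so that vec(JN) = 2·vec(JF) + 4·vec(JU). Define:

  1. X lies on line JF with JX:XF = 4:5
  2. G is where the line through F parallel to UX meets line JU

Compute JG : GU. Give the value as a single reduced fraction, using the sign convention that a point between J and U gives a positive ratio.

JG:GU = -9/5

Choose coordinates J = (0, 0), F = (1, 0), U = (0, 1), N = (2, 4).
1. X lies on line JF with JX:XF = 4:5 ⇒ X = (4/9, 0)
2. G is where the line through F parallel to UX meets line JU ⇒ G = (0, 9/4)
G = J + t·(U−J) with t = 9/4, so JG:GU = t:(1−t) = 9/4:-5/4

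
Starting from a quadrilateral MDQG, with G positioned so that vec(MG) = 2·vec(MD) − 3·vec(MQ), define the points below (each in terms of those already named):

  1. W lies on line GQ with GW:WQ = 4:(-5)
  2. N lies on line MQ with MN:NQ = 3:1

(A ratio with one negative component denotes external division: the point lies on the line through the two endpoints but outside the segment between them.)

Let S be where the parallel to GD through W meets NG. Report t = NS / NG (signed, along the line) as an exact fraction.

Set M = (0, 0), D = (1, 0), Q = (0, 1), G = (2, -3); any affine frame gives the same invariant.
1. W lies on line GQ with GW:WQ = 4:(-5) ⇒ W = (10, -19)
2. N lies on line MQ with MN:NQ = 3:1 ⇒ N = (0, 3/4)
through W parallel to GD: direction (-1, 3); meets NG at S = (82/9, -49/3)
S = N + t·(G−N) with t = 41/9

t = 41/9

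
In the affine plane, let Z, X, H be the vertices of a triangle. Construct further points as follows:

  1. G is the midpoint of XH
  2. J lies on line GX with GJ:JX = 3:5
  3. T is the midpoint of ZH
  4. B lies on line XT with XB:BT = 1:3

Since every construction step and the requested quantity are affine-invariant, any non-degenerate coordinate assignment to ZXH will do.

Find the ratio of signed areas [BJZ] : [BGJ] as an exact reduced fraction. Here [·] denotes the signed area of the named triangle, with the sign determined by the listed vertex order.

[BJZ]:[BGJ] = -19/3

Assign Z = (0, 0), X = (1, 0), H = (0, 1) — the answer is frame-independent, so this choice is without loss of generality.
1. G is the midpoint of XH ⇒ G = (1/2, 1/2)
2. J lies on line GX with GJ:JX = 3:5 ⇒ J = (11/16, 5/16)
3. T is the midpoint of ZH ⇒ T = (0, 1/2)
4. B lies on line XT with XB:BT = 1:3 ⇒ B = (3/4, 1/8)
2·[BJZ] = 19/128, 2·[BGJ] = -3/128
[BJZ]:[BGJ] = 19/128:-3/128 = -19/3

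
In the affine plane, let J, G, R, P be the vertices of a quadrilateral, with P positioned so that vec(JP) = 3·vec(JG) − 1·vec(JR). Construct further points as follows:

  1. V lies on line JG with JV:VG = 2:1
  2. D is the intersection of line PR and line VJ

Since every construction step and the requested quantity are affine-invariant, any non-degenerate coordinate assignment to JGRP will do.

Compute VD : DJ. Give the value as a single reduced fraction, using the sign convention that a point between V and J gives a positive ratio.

VD:DJ = -5/9

Choose coordinates J = (0, 0), G = (1, 0), R = (0, 1), P = (3, -1).
1. V lies on line JG with JV:VG = 2:1 ⇒ V = (2/3, 0)
2. D is the intersection of line PR and line VJ ⇒ D = (3/2, 0)
D = V + t·(J−V) with t = -5/4, so VD:DJ = t:(1−t) = -5/4:9/4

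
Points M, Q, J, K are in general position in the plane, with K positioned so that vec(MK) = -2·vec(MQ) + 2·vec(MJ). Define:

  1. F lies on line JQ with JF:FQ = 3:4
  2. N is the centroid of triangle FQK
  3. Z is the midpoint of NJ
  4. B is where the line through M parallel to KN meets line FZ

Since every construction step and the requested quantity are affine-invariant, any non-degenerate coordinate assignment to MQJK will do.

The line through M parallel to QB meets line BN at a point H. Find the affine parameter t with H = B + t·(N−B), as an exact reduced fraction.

t = -57/5

Set M = (0, 0), Q = (1, 0), J = (0, 1), K = (-2, 2); any affine frame gives the same invariant.
1. F lies on line JQ with JF:FQ = 3:4 ⇒ F = (3/7, 4/7)
2. N is the centroid of triangle FQK ⇒ N = (-4/21, 6/7)
3. Z is the midpoint of NJ ⇒ Z = (-2/21, 13/14)
4. B is where the line through M parallel to KN meets line FZ ⇒ B = (361/21, -76/7)
through M parallel to QB: direction (340/21, -76/7); meets BN at H = (646/3, -722/5)
H = B + t·(N−B) with t = -57/5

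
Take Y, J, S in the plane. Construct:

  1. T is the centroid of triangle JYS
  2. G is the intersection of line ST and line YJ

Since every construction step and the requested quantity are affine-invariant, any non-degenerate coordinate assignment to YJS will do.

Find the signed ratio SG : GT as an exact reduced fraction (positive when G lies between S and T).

Work in coordinates with Y = (0, 0), J = (1, 0), S = (0, 1).
1. T is the centroid of triangle JYS ⇒ T = (1/3, 1/3)
2. G is the intersection of line ST and line YJ ⇒ G = (1/2, 0)
G = S + t·(T−S) with t = 3/2, so SG:GT = t:(1−t) = 3/2:-1/2

SG:GT = -3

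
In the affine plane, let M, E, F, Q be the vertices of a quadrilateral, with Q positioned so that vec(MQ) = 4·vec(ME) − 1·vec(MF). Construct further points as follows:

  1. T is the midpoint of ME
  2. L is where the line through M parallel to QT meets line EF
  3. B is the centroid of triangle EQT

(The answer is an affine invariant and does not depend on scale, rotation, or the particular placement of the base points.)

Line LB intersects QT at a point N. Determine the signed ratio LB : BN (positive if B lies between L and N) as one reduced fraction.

LB:BN = -4

Work in coordinates with M = (0, 0), E = (1, 0), F = (0, 1), Q = (4, -1).
1. T is the midpoint of ME ⇒ T = (1/2, 0)
2. L is where the line through M parallel to QT meets line EF ⇒ L = (7/5, -2/5)
3. B is the centroid of triangle EQT ⇒ B = (11/6, -1/3)
line LB meets QT at N = (69/40, -7/20)
B = L + t·(N−L) with t = 4/3, so LB:BN = 4/3:-1/3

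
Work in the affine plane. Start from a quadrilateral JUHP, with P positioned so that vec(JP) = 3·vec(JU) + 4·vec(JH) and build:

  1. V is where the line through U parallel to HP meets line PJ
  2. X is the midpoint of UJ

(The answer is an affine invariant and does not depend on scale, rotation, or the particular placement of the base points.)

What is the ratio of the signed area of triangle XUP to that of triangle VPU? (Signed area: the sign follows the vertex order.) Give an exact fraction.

Choose coordinates J = (0, 0), U = (1, 0), H = (0, 1), P = (3, 4).
1. V is where the line through U parallel to HP meets line PJ ⇒ V = (-3, -4)
2. X is the midpoint of UJ ⇒ X = (1/2, 0)
2·[XUP] = 2, 2·[VPU] = -8
[XUP]:[VPU] = 2:-8 = -1/4

[XUP]:[VPU] = -1/4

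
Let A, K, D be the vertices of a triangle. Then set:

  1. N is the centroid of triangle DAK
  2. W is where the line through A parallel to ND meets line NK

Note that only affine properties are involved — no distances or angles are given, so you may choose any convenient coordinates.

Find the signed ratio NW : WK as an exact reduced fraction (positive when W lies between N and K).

Work in coordinates with A = (0, 0), K = (1, 0), D = (0, 1).
1. N is the centroid of triangle DAK ⇒ N = (1/3, 1/3)
2. W is where the line through A parallel to ND meets line NK ⇒ W = (-1/3, 2/3)
W = N + t·(K−N) with t = -1, so NW:WK = t:(1−t) = -1:2

NW:WK = -1/2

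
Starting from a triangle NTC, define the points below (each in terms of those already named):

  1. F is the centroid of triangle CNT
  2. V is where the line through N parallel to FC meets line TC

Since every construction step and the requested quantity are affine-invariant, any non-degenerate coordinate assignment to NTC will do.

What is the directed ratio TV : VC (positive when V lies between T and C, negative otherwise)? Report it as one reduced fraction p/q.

Work in coordinates with N = (0, 0), T = (1, 0), C = (0, 1).
1. F is the centroid of triangle CNT ⇒ F = (1/3, 1/3)
2. V is where the line through N parallel to FC meets line TC ⇒ V = (-1, 2)
V = T + t·(C−T) with t = 2, so TV:VC = t:(1−t) = 2:-1

TV:VC = -2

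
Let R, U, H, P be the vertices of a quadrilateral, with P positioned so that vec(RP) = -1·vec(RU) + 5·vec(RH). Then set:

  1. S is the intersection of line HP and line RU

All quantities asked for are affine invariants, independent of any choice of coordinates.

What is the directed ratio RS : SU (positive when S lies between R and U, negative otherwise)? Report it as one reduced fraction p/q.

RS:SU = 1/3

Choose coordinates R = (0, 0), U = (1, 0), H = (0, 1), P = (-1, 5).
1. S is the intersection of line HP and line RU ⇒ S = (1/4, 0)
S = R + t·(U−R) with t = 1/4, so RS:SU = t:(1−t) = 1/4:3/4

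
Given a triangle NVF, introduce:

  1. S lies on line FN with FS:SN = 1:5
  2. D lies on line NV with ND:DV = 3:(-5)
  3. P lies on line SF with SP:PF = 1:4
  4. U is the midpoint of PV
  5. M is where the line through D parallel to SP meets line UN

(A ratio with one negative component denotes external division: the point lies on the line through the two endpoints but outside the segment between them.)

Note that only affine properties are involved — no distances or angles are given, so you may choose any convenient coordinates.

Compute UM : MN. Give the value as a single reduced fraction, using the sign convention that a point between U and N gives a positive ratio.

UM:MN = -4/3

Choose coordinates N = (0, 0), V = (1, 0), F = (0, 1).
1. S lies on line FN with FS:SN = 1:5 ⇒ S = (0, 5/6)
2. D lies on line NV with ND:DV = 3:(-5) ⇒ D = (-3/2, 0)
3. P lies on line SF with SP:PF = 1:4 ⇒ P = (0, 13/15)
4. U is the midpoint of PV ⇒ U = (1/2, 13/30)
5. M is where the line through D parallel to SP meets line UN ⇒ M = (-3/2, -13/10)
M = U + t·(N−U) with t = 4, so UM:MN = t:(1−t) = 4:-3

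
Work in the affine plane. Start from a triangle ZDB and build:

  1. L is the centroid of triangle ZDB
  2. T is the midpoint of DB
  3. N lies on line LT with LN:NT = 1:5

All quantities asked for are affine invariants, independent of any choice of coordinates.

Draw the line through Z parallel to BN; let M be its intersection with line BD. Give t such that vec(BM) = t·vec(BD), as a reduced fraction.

t = -13/10

Choose coordinates Z = (0, 0), D = (1, 0), B = (0, 1).
1. L is the centroid of triangle ZDB ⇒ L = (1/3, 1/3)
2. T is the midpoint of DB ⇒ T = (1/2, 1/2)
3. N lies on line LT with LN:NT = 1:5 ⇒ N = (13/36, 13/36)
through Z parallel to BN: direction (13/36, -23/36); meets BD at M = (-13/10, 23/10)
M = B + t·(D−B) with t = -13/10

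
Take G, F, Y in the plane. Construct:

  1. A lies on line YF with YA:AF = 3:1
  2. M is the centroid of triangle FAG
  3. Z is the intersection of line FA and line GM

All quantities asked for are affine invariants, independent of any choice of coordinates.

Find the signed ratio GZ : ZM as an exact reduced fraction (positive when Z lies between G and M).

Work in coordinates with G = (0, 0), F = (1, 0), Y = (0, 1).
1. A lies on line YF with YA:AF = 3:1 ⇒ A = (3/4, 1/4)
2. M is the centroid of triangle FAG ⇒ M = (7/12, 1/12)
3. Z is the intersection of line FA and line GM ⇒ Z = (7/8, 1/8)
Z = G + t·(M−G) with t = 3/2, so GZ:ZM = t:(1−t) = 3/2:-1/2

GZ:ZM = -3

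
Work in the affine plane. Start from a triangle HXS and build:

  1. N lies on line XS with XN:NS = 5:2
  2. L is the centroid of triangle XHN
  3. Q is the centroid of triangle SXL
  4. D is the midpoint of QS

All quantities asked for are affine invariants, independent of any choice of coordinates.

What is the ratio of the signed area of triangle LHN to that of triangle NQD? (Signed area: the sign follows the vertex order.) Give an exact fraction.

Set H = (0, 0), X = (1, 0), S = (0, 1); any affine frame gives the same invariant.
1. N lies on line XS with XN:NS = 5:2 ⇒ N = (2/7, 5/7)
2. L is the centroid of triangle XHN ⇒ L = (3/7, 5/21)
3. Q is the centroid of triangle SXL ⇒ Q = (10/21, 26/63)
4. D is the midpoint of QS ⇒ D = (5/21, 89/126)
2·[LHN] = -5/21, 2·[NQD] = -1/63
[LHN]:[NQD] = -5/21:-1/63 = 15

[LHN]:[NQD] = 15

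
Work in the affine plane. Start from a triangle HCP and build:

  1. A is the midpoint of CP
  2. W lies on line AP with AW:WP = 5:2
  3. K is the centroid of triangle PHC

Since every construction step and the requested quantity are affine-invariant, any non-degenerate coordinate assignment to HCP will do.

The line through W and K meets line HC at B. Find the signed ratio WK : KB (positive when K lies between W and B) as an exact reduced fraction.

Choose coordinates H = (0, 0), C = (1, 0), P = (0, 1).
1. A is the midpoint of CP ⇒ A = (1/2, 1/2)
2. W lies on line AP with AW:WP = 5:2 ⇒ W = (1/7, 6/7)
3. K is the centroid of triangle PHC ⇒ K = (1/3, 1/3)
line WK meets HC at B = (5/11, 0)
K = W + t·(B−W) with t = 11/18, so WK:KB = 11/18:7/18

WK:KB = 11/7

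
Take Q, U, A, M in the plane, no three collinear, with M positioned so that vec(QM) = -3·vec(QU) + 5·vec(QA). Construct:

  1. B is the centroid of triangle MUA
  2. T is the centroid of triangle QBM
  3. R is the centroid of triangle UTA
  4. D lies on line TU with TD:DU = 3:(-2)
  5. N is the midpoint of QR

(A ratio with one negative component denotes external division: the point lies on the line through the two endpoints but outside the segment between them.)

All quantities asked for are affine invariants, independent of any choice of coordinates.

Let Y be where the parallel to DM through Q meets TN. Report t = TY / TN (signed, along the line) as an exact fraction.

Choose coordinates Q = (0, 0), U = (1, 0), A = (0, 1), M = (-3, 5).
1. B is the centroid of triangle MUA ⇒ B = (-2/3, 2)
2. T is the centroid of triangle QBM ⇒ T = (-11/9, 7/3)
3. R is the centroid of triangle UTA ⇒ R = (-2/27, 10/9)
4. D lies on line TU with TD:DU = 3:(-2) ⇒ D = (49/9, -14/3)
5. N is the midpoint of QR ⇒ N = (-1/27, 5/9)
through Q parallel to DM: direction (-76/9, 29/3); meets TN at Y = (38/27, -29/18)
Y = T + t·(N−T) with t = 71/32

t = 71/32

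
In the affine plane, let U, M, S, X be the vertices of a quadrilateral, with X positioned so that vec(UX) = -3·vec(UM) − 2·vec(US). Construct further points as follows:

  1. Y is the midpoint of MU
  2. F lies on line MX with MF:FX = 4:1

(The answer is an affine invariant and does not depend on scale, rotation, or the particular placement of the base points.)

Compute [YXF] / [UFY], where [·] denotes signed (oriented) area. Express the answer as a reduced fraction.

Assign U = (0, 0), M = (1, 0), S = (0, 1), X = (-3, -2) — the answer is frame-independent, so this choice is without loss of generality.
1. Y is the midpoint of MU ⇒ Y = (1/2, 0)
2. F lies on line MX with MF:FX = 4:1 ⇒ F = (-11/5, -8/5)
2·[YXF] = 1/5, 2·[UFY] = 4/5
[YXF]:[UFY] = 1/5:4/5 = 1/4

[YXF]:[UFY] = 1/4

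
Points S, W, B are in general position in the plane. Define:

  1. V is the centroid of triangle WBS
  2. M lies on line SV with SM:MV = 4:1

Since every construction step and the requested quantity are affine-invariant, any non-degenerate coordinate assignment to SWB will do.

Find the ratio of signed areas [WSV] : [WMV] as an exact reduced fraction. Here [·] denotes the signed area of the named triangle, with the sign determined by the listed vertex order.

[WSV]:[WMV] = 5

Set S = (0, 0), W = (1, 0), B = (0, 1); any affine frame gives the same invariant.
1. V is the centroid of triangle WBS ⇒ V = (1/3, 1/3)
2. M lies on line SV with SM:MV = 4:1 ⇒ M = (4/15, 4/15)
2·[WSV] = -1/3, 2·[WMV] = -1/15
[WSV]:[WMV] = -1/3:-1/15 = 5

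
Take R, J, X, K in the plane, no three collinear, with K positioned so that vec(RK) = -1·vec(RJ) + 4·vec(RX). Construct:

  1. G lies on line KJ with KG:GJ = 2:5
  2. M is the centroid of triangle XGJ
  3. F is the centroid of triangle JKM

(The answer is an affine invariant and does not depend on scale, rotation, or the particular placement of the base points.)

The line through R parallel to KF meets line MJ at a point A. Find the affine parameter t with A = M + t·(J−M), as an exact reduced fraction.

t = -113/28

Assign R = (0, 0), J = (1, 0), X = (0, 1), K = (-1, 4) — the answer is frame-independent, so this choice is without loss of generality.
1. G lies on line KJ with KG:GJ = 2:5 ⇒ G = (-3/7, 20/7)
2. M is the centroid of triangle XGJ ⇒ M = (4/21, 9/7)
3. F is the centroid of triangle JKM ⇒ F = (4/63, 37/21)
through R parallel to KF: direction (67/63, -47/21); meets MJ at A = (-603/196, 1269/196)
A = M + t·(J−M) with t = -113/28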